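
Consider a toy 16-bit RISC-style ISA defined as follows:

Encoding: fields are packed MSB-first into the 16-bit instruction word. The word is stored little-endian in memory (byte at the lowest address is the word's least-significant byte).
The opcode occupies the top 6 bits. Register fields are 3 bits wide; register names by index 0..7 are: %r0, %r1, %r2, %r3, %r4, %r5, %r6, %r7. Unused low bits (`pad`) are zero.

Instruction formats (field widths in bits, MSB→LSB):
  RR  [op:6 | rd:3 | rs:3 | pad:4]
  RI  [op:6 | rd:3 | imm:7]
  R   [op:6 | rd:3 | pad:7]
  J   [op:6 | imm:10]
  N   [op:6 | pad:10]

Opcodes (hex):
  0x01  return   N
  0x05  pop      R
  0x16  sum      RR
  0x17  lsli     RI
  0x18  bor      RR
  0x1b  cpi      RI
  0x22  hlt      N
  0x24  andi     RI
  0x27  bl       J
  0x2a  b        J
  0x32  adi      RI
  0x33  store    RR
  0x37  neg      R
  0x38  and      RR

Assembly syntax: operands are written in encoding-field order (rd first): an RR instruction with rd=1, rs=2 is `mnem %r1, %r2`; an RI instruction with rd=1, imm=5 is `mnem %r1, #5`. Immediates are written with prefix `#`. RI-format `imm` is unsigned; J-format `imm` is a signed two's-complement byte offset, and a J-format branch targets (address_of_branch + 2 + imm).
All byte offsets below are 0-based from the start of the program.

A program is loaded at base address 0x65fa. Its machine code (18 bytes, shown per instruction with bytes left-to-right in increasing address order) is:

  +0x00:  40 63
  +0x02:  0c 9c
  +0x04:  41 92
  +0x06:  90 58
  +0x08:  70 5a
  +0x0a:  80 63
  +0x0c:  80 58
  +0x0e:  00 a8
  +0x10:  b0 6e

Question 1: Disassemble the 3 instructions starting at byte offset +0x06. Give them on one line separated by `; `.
[06] 90 58 → 0x5890
  top 6b → 0x16 → sum [RR]
  rd: (w>>7)&0x7=0x1 → %r1
  rs: (w>>4)&0x7=0x1 → %r1
[08] 70 5a → 0x5a70
  top 6b → 0x16 → sum [RR]
  rd: (w>>7)&0x7=0x4 → %r4
  rs: (w>>4)&0x7=0x7 → %r7
[0a] 80 63 → 0x6380
  top 6b → 0x18 → bor [RR]
  rd: (w>>7)&0x7=0x7 → %r7
  rs: (w>>4)&0x7=0x0 → %r0

sum %r1, %r1; sum %r4, %r7; bor %r7, %r0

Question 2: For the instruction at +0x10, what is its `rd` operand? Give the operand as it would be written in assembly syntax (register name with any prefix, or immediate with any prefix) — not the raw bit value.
%r5

off 0x10: read b0 6e as little → 0x6eb0
  opcode bits[15:10]=0x1b: cpi/RI
  rd: (w>>7)&0x7=0x5 → %r5
  imm: (w>>0)&0x7f=0x30 → #48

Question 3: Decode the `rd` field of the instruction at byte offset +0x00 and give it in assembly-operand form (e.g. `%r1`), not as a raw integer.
%r6

[00] 40 63 → 0x6340
  top 6b → 0x18 → bor [RR]
  rd: (w>>7)&0x7=0x6 → %r6
  rs: (w>>4)&0x7=0x4 → %r4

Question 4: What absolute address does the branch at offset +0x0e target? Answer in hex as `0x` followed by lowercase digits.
0x660a

@+0e  little-endian(00 a8) = 0xa800
  op=0xa800>>10=0x2a ⇒ b (J)
  imm: (w>>0)&0x3ff=0x0 → #0
  target = base 0x65fa + off 0x0e + 2 + imm 0 = 0x660a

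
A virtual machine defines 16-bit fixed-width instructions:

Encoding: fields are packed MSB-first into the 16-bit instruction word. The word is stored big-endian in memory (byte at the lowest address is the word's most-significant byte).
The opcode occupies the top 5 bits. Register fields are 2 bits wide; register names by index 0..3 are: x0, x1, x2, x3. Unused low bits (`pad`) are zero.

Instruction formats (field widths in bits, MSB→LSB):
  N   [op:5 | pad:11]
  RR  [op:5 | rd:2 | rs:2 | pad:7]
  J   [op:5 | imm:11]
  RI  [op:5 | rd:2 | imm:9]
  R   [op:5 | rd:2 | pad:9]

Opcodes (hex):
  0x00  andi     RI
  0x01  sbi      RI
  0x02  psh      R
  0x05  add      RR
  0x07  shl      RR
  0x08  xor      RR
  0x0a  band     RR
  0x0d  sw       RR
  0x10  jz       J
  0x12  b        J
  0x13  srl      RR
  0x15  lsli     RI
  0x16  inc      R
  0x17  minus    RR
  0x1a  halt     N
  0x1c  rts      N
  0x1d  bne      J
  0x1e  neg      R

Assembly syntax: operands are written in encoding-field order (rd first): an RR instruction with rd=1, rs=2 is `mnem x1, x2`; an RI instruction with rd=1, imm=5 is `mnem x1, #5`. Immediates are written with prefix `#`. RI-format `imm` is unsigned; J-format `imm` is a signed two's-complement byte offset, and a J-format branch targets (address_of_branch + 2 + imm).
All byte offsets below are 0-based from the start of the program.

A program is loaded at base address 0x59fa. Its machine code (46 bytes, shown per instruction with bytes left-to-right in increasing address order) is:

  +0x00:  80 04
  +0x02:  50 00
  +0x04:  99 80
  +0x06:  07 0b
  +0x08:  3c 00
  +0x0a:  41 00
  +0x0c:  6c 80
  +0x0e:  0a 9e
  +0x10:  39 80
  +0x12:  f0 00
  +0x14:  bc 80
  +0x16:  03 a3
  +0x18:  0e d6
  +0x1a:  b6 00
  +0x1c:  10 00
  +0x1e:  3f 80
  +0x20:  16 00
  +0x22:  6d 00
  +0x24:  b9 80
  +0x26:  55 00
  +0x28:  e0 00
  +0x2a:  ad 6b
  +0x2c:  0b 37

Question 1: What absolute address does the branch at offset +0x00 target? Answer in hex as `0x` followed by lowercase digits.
0x5a00

[00] 80 04 → 0x8004
  top 5b → 0x10 → jz [J]
  imm: (w>>0)&0x7ff=0x4 → #4
  target = base 0x59fa + off 0x00 + 2 + imm 4 = 0x5a00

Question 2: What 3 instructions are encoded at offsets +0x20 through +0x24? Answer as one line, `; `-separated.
@+20  big-endian(16 00) = 0x1600
  opcode bits[15:11]=0x2: psh/R
  rd: (w>>9)&0x3=0x3 → x3
@+22  big-endian(6d 00) = 0x6d00
  opcode bits[15:11]=0xd: sw/RR
  rd: (w>>9)&0x3=0x2 → x2
  rs: (w>>7)&0x3=0x2 → x2
@+24  big-endian(b9 80) = 0xb980
  opcode bits[15:11]=0x17: minus/RR
  rd: (w>>9)&0x3=0x0 → x0
  rs: (w>>7)&0x3=0x3 → x3

psh x3; sw x2, x2; minus x0, x3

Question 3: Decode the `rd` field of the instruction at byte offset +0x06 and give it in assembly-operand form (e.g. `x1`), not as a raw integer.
[06] 07 0b → 0x070b
  op=0x070b>>11=0x0 ⇒ andi (RI)
  [10:9] rd=3 = x3
  [8:0] imm=267 = #267

x3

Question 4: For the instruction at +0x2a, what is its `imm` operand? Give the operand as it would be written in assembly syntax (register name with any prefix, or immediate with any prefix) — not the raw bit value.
#363

off 0x2a: read ad 6b as big → 0xad6b
  opcode bits[15:11]=0x15: lsli/RI
  rd@[10:9]=0x2 ⇒ x2
  imm@[8:0]=0x16b ⇒ #363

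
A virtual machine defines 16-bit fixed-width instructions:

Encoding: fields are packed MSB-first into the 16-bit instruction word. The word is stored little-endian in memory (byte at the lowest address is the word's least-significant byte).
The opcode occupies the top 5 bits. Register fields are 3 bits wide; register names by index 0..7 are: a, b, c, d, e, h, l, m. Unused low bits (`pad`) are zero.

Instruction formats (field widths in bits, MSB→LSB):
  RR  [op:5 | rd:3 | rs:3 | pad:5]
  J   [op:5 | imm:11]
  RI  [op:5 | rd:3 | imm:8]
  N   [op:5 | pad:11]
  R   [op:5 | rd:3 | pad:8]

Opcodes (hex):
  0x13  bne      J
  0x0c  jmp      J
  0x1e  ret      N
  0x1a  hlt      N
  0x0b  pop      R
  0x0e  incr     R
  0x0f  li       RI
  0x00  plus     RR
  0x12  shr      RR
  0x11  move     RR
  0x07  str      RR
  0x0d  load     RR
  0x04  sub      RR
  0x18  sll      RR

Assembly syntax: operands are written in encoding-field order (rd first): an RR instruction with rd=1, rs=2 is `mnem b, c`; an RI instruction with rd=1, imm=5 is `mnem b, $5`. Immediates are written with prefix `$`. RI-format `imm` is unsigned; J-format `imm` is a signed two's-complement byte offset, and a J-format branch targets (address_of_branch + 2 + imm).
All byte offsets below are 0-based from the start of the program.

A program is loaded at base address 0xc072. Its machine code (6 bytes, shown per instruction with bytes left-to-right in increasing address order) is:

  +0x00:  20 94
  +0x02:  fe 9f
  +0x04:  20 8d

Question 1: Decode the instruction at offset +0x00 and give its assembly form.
shr e, b

[00] 20 94 → 0x9420
  opcode bits[15:11]=0x12: shr/RR
  [10:8] rd=4 = e
  [7:5] rs=1 = b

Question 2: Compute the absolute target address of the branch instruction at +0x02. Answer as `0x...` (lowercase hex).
0xc074

[02] fe 9f → 0x9ffe
  op=0x9ffe>>11=0x13 ⇒ bne (J)
  [10:0] imm=2046 (s11→-2) = $-2
  target = base 0xc072 + off 0x02 + 2 + imm -2 = 0xc074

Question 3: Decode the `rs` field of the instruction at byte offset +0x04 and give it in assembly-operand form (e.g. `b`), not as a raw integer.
b

off 0x04: read 20 8d as little → 0x8d20
  op=0x8d20>>11=0x11 ⇒ move (RR)
  rd@[10:8]=0x5 ⇒ h
  rs@[7:5]=0x1 ⇒ b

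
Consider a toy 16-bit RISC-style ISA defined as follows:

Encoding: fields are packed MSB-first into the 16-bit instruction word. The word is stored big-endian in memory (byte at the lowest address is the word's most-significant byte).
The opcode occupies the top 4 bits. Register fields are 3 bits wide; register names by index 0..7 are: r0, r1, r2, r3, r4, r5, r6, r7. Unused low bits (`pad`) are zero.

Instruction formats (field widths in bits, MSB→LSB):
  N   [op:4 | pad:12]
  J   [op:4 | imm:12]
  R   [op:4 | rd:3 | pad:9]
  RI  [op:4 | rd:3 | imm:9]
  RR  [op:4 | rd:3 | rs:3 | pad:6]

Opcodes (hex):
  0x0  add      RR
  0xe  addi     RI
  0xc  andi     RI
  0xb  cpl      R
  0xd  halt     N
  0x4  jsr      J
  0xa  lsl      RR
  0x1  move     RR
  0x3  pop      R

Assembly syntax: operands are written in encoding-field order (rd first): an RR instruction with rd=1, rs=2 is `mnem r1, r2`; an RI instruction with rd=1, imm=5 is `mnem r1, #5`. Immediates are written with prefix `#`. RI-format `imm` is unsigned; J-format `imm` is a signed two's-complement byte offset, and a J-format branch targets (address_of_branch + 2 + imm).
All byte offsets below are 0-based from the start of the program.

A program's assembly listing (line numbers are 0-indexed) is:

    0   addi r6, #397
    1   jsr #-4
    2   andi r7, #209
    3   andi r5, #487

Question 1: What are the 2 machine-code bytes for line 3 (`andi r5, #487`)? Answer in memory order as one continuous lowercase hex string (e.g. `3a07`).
3. andi fields op=0xc:4|rd=5:3|imm=487:9 → word cbe7h → cb e7

cbe7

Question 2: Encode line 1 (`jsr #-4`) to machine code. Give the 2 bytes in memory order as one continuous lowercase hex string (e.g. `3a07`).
L1: jsr op=0x4:4|imm=-4:12 ⇒ 0x4ffc ⇒ big 4f fc

4ffc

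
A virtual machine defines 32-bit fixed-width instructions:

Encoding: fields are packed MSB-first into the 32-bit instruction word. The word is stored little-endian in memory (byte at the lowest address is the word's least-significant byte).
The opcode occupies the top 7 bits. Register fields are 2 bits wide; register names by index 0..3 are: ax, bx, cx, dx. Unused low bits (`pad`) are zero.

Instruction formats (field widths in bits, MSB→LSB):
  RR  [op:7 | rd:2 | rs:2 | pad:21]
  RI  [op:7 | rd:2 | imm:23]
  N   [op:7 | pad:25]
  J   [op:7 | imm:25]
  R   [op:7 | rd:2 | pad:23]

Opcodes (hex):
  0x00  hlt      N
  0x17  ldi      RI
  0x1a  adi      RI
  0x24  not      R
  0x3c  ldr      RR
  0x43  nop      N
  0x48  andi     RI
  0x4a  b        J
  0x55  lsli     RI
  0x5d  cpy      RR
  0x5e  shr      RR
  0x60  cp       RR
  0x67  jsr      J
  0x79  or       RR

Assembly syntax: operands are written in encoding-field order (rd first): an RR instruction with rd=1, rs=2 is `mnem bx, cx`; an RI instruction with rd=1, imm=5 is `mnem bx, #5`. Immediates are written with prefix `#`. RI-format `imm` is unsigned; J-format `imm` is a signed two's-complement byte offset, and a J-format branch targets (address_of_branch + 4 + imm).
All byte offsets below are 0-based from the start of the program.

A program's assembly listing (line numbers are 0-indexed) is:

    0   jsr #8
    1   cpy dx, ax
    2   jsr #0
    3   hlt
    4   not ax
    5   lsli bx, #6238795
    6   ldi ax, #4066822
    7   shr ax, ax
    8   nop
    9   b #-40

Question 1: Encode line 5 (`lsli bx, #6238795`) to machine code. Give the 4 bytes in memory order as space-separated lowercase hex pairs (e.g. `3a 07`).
4b 32 df aa

line 5 (lsli): pack op=0x55:7|rd=1:2|imm=6238795:23 = 0xaadf324b; little→ 4b 32 df aa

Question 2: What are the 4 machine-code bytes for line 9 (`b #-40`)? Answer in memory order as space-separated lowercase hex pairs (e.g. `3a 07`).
d8 ff ff 95

L9: b op=0x4a:7|imm=-40:25 ⇒ 0x95ffffd8 ⇒ little d8 ff ff 95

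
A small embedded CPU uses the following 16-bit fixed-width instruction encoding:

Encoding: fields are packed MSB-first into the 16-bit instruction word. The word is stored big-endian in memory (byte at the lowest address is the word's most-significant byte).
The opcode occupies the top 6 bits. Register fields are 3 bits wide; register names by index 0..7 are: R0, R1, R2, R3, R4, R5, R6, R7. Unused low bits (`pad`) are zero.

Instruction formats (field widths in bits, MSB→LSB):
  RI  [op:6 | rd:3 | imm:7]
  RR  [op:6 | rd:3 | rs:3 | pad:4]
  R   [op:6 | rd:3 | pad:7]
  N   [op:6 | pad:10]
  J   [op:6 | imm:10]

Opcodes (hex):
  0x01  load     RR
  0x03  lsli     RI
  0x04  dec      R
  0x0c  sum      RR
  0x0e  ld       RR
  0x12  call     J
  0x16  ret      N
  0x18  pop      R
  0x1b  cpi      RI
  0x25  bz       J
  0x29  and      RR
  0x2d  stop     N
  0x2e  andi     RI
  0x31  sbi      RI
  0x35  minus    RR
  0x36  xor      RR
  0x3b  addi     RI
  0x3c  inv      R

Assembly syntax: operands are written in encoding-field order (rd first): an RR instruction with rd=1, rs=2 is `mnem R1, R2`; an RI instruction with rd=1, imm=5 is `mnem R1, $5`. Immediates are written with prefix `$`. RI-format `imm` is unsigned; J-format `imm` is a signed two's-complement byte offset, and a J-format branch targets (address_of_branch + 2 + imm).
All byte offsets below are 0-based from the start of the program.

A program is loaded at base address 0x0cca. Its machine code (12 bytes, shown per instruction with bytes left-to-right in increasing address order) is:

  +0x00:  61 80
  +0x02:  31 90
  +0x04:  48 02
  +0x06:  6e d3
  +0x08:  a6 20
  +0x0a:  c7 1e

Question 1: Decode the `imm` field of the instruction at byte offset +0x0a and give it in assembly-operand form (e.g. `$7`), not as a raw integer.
$30

@+0a  big-endian(c7 1e) = 0xc71e
  top 6b → 0x31 → sbi [RI]
  rd@[9:7]=0x6 ⇒ R6
  imm@[6:0]=0x1e ⇒ $30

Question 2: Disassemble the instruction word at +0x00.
pop R3

@+00  big-endian(61 80) = 0x6180
  top 6b → 0x18 → pop [R]
  rd@[9:7]=0x3 ⇒ R3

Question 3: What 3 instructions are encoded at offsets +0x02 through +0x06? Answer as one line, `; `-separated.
sum R3, R1; call $2; cpi R5, $83

+0x02: 31 90 ⇒ word 0x3190 (big)
  top 6b → 0xc → sum [RR]
  [9:7] rd=3 = R3
  [6:4] rs=1 = R1
+0x04: 48 02 ⇒ word 0x4802 (big)
  top 6b → 0x12 → call [J]
  [9:0] imm=2 = $2
+0x06: 6e d3 ⇒ word 0x6ed3 (big)
  top 6b → 0x1b → cpi [RI]
  [9:7] rd=5 = R5
  [6:0] imm=83 = $83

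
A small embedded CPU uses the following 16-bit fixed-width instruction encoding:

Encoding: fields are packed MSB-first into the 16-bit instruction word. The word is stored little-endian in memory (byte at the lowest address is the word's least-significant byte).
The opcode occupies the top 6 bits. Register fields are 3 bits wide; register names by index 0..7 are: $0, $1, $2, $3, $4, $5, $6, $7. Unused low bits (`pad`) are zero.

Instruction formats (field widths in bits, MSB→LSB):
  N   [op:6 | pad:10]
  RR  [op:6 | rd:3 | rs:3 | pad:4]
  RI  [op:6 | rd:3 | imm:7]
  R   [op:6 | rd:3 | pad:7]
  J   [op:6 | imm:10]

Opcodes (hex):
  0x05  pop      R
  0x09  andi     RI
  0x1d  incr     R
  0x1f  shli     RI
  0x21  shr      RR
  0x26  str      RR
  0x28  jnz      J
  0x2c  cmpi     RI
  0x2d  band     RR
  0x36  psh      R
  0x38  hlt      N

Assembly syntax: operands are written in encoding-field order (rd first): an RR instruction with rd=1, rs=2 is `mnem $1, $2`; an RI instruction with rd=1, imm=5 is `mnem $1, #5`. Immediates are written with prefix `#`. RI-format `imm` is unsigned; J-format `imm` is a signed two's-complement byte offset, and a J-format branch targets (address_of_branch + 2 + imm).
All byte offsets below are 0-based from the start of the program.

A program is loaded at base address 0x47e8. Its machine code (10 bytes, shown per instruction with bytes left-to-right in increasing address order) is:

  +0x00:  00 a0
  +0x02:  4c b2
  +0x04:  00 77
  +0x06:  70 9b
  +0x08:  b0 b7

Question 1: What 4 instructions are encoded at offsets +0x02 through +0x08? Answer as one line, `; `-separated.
+0x02: 4c b2 ⇒ word 0xb24c (little)
  opcode bits[15:10]=0x2c: cmpi/RI
  rd@[9:7]=0x4 ⇒ $4
  imm@[6:0]=0x4c ⇒ #76
+0x04: 00 77 ⇒ word 0x7700 (little)
  opcode bits[15:10]=0x1d: incr/R
  rd@[9:7]=0x6 ⇒ $6
+0x06: 70 9b ⇒ word 0x9b70 (little)
  opcode bits[15:10]=0x26: str/RR
  rd@[9:7]=0x6 ⇒ $6
  rs@[6:4]=0x7 ⇒ $7
+0x08: b0 b7 ⇒ word 0xb7b0 (little)
  opcode bits[15:10]=0x2d: band/RR
  rd@[9:7]=0x7 ⇒ $7
  rs@[6:4]=0x3 ⇒ $3

cmpi $4, #76; incr $6; str $6, $7; band $7, $3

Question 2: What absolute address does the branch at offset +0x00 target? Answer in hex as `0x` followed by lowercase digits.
[00] 00 a0 → 0xa000
  opcode bits[15:10]=0x28: jnz/J
  imm@[9:0]=0x0 ⇒ #0
  target = base 0x47e8 + off 0x00 + 2 + imm 0 = 0x47ea

0x47ea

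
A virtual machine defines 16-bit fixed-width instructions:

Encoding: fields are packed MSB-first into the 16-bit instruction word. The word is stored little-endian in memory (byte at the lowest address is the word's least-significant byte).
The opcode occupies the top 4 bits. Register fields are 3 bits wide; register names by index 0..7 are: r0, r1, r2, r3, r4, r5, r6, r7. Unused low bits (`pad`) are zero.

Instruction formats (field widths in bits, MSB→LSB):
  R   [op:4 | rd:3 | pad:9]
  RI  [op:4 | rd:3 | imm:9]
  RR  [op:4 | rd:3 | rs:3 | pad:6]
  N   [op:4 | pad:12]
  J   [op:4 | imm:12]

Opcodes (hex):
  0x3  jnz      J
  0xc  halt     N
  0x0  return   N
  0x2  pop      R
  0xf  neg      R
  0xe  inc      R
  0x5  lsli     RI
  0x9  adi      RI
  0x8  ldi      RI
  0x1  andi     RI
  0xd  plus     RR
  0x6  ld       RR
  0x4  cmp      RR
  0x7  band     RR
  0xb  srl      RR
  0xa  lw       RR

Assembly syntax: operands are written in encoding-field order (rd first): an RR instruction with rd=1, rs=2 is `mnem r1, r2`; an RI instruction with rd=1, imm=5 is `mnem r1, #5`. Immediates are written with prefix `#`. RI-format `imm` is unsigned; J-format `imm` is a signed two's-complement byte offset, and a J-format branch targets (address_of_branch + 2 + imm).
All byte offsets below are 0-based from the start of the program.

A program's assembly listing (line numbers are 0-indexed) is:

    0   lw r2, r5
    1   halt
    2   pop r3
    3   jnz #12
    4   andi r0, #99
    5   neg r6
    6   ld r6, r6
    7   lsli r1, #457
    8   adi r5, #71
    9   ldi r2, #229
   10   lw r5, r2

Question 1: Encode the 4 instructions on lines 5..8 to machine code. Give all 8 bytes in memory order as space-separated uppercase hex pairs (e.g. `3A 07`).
00 FC 80 6D C9 53 47 9A

line 5 (neg): pack op=0xf:4|rd=6:3|pad=0:9 = 0xfc00; little→ 00 fc
line 6 (ld): pack op=0x6:4|rd=6:3|rs=6:3|pad=0:6 = 0x6d80; little→ 80 6d
line 7 (lsli): pack op=0x5:4|rd=1:3|imm=457:9 = 0x53c9; little→ c9 53
line 8 (adi): pack op=0x9:4|rd=5:3|imm=71:9 = 0x9a47; little→ 47 9a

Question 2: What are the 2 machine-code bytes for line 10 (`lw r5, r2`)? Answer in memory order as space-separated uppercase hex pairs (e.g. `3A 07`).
line 10 (lw): pack op=0xa:4|rd=5:3|rs=2:3|pad=0:6 = 0xaa80; little→ 80 aa

80 AA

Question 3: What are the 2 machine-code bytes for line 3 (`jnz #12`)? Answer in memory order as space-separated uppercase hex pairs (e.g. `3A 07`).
L3: jnz op=0x3:4|imm=12:12 ⇒ 0x300c ⇒ little 0c 30

0C 30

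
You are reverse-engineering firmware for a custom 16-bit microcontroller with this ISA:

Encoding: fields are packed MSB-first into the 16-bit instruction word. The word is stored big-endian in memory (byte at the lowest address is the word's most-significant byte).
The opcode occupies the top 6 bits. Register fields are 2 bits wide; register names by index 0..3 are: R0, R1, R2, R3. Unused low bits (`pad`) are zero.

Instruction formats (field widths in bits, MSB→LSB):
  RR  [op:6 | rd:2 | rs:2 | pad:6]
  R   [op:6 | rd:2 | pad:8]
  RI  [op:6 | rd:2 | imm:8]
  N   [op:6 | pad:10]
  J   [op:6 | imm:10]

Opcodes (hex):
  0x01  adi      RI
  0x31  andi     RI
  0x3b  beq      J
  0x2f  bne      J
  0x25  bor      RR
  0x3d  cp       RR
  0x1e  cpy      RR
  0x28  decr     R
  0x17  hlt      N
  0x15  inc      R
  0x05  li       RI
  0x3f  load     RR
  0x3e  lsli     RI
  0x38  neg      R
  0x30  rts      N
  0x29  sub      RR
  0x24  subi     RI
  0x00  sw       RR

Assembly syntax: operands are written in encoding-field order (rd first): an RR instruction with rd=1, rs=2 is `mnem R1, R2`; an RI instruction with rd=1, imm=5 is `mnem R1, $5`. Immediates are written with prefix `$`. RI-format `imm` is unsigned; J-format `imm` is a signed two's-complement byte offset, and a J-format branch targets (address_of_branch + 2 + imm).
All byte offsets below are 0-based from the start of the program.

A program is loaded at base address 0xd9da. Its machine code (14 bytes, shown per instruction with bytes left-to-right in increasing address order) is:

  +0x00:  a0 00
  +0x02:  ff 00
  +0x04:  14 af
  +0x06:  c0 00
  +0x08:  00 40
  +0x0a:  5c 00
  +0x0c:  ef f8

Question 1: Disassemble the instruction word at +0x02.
load R3, R0

+0x02: ff 00 ⇒ word 0xff00 (big)
  opcode bits[15:10]=0x3f: load/RR
  [9:8] rd=3 = R3
  [7:6] rs=0 = R0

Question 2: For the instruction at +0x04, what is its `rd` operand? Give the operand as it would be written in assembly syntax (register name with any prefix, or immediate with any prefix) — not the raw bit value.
off 0x04: read 14 af as big → 0x14af
  op=0x14af>>10=0x5 ⇒ li (RI)
  rd: (w>>8)&0x3=0x0 → R0
  imm: (w>>0)&0xff=0xaf → $175

R0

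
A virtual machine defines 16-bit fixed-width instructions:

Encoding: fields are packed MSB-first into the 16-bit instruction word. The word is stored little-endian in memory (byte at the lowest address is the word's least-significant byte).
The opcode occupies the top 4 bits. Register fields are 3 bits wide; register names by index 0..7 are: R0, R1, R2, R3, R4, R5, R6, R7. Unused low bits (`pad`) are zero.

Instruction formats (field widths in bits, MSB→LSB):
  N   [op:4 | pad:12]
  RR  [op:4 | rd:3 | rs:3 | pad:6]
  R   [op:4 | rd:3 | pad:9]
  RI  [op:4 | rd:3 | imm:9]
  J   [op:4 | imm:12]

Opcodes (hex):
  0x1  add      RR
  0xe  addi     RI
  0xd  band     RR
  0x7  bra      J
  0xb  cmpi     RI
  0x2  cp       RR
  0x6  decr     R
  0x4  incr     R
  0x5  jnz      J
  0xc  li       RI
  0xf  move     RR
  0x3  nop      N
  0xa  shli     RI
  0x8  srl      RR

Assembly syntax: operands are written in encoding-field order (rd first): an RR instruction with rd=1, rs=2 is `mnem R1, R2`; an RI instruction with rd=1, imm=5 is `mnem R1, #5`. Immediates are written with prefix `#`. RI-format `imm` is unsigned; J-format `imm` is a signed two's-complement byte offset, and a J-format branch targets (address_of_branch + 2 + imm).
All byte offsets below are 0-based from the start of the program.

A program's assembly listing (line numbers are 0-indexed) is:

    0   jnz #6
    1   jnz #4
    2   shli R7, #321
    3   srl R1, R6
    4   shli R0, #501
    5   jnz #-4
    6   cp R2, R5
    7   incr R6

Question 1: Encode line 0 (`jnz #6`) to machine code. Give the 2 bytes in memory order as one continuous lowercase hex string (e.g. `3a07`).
line 0 (jnz): pack op=0x5:4|imm=6:12 = 0x5006; little→ 06 50

0650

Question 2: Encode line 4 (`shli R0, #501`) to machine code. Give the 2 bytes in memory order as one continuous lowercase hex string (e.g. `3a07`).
f5a1

line 4 (shli): pack op=0xa:4|rd=0:3|imm=501:9 = 0xa1f5; little→ f5 a1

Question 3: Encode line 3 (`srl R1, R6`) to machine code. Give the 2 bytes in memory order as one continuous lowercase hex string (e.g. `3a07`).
3. srl fields op=0x8:4|rd=1:3|rs=6:3|pad=0:6 → word 8380h → 80 83

8083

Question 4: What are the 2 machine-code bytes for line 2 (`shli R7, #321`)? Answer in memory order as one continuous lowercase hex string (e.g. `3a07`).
41af

L2: shli op=0xa:4|rd=7:3|imm=321:9 ⇒ 0xaf41 ⇒ little 41 af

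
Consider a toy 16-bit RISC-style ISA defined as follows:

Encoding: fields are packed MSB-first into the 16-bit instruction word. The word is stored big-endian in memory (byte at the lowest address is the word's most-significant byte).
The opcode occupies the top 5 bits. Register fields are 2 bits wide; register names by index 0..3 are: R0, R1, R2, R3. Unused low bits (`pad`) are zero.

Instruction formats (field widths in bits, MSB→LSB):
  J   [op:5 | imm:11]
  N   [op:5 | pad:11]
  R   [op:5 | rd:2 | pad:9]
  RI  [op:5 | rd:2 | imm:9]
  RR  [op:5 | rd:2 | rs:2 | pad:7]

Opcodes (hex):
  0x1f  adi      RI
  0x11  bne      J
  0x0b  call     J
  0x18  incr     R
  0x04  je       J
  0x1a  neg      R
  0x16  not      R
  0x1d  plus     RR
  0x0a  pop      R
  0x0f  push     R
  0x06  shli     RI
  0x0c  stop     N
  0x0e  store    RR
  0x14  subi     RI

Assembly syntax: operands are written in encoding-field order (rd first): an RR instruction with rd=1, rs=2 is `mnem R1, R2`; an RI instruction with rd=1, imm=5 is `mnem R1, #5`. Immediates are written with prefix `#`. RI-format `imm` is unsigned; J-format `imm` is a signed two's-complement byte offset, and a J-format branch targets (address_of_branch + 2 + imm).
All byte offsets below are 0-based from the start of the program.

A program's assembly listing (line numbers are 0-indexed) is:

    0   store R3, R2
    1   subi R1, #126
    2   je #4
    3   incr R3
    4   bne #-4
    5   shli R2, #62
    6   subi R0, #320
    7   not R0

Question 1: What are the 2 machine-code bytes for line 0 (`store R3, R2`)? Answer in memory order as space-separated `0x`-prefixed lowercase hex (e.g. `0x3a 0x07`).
0x77 0x00

0. store fields op=0xe:5|rd=3:2|rs=2:2|pad=0:7 → word 7700h → 77 00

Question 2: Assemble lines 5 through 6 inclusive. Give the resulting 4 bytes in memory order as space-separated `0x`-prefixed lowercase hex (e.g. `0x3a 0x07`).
0x34 0x3e 0xa1 0x40

L5: shli op=0x6:5|rd=2:2|imm=62:9 ⇒ 0x343e ⇒ big 34 3e
L6: subi op=0x14:5|rd=0:2|imm=320:9 ⇒ 0xa140 ⇒ big a1 40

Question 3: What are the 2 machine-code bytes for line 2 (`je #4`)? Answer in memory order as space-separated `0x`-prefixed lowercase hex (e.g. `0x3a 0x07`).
0x20 0x04

L2: je op=0x4:5|imm=4:11 ⇒ 0x2004 ⇒ big 20 04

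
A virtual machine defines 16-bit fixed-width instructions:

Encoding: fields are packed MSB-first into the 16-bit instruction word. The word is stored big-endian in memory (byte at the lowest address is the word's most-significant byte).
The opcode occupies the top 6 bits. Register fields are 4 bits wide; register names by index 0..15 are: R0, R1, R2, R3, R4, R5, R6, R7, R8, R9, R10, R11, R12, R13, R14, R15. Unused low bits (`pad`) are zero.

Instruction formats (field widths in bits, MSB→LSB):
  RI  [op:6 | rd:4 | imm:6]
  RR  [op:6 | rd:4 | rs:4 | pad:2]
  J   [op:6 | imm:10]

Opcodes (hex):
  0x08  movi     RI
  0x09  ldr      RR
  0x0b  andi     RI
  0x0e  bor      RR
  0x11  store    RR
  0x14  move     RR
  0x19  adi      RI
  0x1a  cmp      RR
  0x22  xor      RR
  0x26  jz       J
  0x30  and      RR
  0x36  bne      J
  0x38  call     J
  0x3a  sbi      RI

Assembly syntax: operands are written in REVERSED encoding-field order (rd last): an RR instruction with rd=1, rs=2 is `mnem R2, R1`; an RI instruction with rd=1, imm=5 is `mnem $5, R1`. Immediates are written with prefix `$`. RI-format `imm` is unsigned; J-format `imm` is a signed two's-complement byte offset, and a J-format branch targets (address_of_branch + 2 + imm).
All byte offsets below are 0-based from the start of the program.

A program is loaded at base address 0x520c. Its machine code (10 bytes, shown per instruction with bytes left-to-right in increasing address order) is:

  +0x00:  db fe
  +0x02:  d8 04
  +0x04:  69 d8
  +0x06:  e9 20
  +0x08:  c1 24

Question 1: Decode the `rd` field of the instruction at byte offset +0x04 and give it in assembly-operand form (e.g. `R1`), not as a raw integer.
R7

+0x04: 69 d8 ⇒ word 0x69d8 (big)
  op=0x69d8>>10=0x1a ⇒ cmp (RR)
  rd@[9:6]=0x7 ⇒ R7
  rs@[5:2]=0x6 ⇒ R6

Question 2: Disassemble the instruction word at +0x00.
bne $-2

+0x00: db fe ⇒ word 0xdbfe (big)
  opcode bits[15:10]=0x36: bne/J
  imm: (w>>0)&0x3ff=0x3fe (s10→-2) → $-2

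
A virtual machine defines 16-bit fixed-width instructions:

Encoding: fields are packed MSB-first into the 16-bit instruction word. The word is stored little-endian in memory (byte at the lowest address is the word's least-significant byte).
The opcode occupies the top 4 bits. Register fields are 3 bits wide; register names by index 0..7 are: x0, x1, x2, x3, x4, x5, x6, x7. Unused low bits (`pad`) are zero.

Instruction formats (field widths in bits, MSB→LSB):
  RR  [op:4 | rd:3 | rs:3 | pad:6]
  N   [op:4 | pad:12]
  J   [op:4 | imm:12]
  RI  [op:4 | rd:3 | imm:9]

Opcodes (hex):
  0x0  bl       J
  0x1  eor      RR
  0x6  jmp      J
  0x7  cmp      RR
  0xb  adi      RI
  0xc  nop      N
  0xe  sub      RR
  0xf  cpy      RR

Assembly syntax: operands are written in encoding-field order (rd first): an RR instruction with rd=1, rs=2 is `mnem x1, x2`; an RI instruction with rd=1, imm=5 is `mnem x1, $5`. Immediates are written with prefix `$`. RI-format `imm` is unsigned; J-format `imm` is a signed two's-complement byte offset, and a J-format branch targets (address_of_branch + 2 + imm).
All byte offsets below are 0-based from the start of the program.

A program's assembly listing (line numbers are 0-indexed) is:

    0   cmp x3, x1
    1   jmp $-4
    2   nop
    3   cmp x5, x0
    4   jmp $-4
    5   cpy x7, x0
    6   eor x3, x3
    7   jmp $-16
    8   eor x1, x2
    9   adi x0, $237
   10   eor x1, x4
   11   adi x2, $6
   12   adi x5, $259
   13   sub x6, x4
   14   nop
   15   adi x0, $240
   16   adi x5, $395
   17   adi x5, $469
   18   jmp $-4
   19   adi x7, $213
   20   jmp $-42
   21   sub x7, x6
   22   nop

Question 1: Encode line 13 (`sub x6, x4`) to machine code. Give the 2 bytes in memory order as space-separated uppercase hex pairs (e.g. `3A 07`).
L13: sub op=0xe:4|rd=6:3|rs=4:3|pad=0:6 ⇒ 0xed00 ⇒ little 00 ed

00 ED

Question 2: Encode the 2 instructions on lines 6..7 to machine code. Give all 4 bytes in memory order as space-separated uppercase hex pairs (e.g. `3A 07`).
6. eor fields op=0x1:4|rd=3:3|rs=3:3|pad=0:6 → word 16c0h → c0 16
7. jmp fields op=0x6:4|imm=-16:12 → word 6ff0h → f0 6f

C0 16 F0 6F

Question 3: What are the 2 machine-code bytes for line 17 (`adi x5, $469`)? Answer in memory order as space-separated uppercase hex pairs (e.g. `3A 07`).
D5 BB

line 17 (adi): pack op=0xb:4|rd=5:3|imm=469:9 = 0xbbd5; little→ d5 bb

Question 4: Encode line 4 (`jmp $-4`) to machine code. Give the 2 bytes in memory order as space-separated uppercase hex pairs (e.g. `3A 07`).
L4: jmp op=0x6:4|imm=-4:12 ⇒ 0x6ffc ⇒ little fc 6f

FC 6F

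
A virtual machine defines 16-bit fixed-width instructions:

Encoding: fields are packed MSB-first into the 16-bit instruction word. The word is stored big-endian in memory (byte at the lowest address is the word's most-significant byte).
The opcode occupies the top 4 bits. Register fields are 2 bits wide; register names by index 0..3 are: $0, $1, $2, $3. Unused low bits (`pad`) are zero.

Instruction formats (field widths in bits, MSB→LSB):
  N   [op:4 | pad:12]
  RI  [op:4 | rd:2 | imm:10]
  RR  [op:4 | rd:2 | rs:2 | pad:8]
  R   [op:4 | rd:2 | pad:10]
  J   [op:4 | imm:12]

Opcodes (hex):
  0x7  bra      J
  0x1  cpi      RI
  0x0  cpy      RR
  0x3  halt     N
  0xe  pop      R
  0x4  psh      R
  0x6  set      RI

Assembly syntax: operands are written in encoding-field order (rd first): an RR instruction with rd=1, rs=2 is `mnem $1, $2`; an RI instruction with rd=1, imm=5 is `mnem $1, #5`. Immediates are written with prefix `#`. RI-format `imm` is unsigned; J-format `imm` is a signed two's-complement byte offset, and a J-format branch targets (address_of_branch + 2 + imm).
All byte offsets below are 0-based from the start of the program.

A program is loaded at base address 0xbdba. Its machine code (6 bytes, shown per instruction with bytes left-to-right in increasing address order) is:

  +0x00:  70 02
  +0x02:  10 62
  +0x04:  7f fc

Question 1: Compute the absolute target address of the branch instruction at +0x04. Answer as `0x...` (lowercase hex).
0xbdbc

[04] 7f fc → 0x7ffc
  top 4b → 0x7 → bra [J]
  imm@[11:0]=0xffc (s12→-4) ⇒ #-4
  target = base 0xbdba + off 0x04 + 2 + imm -4 = 0xbdbc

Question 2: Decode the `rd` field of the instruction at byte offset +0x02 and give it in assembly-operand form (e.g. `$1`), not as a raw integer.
$0

off 0x02: read 10 62 as big → 0x1062
  top 4b → 0x1 → cpi [RI]
  [11:10] rd=0 = $0
  [9:0] imm=98 = #98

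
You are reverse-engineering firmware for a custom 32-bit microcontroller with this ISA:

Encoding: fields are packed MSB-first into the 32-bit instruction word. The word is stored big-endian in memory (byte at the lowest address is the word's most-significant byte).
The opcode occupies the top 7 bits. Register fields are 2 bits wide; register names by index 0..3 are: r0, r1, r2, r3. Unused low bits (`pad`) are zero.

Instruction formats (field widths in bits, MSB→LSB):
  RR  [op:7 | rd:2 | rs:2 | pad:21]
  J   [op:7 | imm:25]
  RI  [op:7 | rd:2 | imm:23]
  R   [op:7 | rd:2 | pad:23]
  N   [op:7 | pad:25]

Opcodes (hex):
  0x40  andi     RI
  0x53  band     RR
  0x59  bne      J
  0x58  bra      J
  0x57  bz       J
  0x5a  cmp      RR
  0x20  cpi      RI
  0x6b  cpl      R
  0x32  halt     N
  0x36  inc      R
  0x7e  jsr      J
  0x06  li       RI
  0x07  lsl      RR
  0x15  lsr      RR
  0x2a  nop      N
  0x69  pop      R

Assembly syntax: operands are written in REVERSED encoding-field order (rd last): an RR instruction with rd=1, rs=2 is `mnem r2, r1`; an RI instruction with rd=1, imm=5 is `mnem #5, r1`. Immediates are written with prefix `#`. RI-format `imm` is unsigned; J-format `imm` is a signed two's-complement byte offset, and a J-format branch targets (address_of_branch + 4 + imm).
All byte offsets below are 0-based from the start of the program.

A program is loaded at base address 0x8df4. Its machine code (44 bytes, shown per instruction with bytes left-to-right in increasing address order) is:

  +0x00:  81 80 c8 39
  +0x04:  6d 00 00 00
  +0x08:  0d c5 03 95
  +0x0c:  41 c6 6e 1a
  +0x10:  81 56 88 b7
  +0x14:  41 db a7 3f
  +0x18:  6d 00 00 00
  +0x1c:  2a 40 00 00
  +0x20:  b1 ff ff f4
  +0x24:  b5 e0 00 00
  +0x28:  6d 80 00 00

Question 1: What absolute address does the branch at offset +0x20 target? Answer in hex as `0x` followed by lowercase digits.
+0x20: b1 ff ff f4 ⇒ word 0xb1fffff4 (big)
  opcode bits[31:25]=0x58: bra/J
  imm: (w>>0)&0x1ffffff=0x1fffff4 (s25→-12) → #-12
  target = base 0x8df4 + off 0x20 + 4 + imm -12 = 0x8e0c

0x8e0c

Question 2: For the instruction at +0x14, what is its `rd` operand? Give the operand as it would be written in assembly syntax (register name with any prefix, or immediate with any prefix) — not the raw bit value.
+0x14: 41 db a7 3f ⇒ word 0x41dba73f (big)
  opcode bits[31:25]=0x20: cpi/RI
  rd@[24:23]=0x3 ⇒ r3
  imm@[22:0]=0x5ba73f ⇒ #6006591

r3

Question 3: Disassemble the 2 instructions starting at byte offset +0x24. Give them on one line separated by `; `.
cmp r3, r3; inc r3

+0x24: b5 e0 00 00 ⇒ word 0xb5e00000 (big)
  opcode bits[31:25]=0x5a: cmp/RR
  rd@[24:23]=0x3 ⇒ r3
  rs@[22:21]=0x3 ⇒ r3
+0x28: 6d 80 00 00 ⇒ word 0x6d800000 (big)
  opcode bits[31:25]=0x36: inc/R
  rd@[24:23]=0x3 ⇒ r3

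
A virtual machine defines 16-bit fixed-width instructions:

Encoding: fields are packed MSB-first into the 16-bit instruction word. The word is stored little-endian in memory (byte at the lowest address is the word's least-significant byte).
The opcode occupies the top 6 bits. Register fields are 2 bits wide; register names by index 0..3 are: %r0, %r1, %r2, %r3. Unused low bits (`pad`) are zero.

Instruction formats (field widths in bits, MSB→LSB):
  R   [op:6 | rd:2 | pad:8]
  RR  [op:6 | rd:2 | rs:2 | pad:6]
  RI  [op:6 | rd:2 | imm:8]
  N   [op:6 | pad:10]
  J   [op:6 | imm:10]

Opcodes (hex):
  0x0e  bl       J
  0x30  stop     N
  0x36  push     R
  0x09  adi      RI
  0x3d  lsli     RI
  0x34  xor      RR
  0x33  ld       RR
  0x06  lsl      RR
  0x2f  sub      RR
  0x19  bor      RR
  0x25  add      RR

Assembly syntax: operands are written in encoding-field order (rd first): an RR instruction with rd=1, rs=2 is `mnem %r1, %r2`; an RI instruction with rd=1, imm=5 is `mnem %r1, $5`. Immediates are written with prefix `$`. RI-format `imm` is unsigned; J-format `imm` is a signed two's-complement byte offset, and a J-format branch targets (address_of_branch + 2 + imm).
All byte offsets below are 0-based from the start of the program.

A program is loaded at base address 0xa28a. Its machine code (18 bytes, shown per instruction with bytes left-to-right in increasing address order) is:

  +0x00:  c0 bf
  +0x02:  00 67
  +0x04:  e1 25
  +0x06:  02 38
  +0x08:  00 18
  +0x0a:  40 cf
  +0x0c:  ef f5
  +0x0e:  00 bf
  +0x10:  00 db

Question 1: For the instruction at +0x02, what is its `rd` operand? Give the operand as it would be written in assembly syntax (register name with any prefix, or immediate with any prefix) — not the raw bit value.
%r3

@+02  little-endian(00 67) = 0x6700
  opcode bits[15:10]=0x19: bor/RR
  rd: (w>>8)&0x3=0x3 → %r3
  rs: (w>>6)&0x3=0x0 → %r0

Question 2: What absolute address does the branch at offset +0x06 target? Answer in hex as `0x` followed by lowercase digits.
+0x06: 02 38 ⇒ word 0x3802 (little)
  op=0x3802>>10=0xe ⇒ bl (J)
  imm: (w>>0)&0x3ff=0x2 → $2
  target = base 0xa28a + off 0x06 + 2 + imm 2 = 0xa294

0xa294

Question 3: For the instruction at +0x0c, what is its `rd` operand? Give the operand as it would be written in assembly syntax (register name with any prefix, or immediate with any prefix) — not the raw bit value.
@+0c  little-endian(ef f5) = 0xf5ef
  op=0xf5ef>>10=0x3d ⇒ lsli (RI)
  rd@[9:8]=0x1 ⇒ %r1
  imm@[7:0]=0xef ⇒ $239

%r1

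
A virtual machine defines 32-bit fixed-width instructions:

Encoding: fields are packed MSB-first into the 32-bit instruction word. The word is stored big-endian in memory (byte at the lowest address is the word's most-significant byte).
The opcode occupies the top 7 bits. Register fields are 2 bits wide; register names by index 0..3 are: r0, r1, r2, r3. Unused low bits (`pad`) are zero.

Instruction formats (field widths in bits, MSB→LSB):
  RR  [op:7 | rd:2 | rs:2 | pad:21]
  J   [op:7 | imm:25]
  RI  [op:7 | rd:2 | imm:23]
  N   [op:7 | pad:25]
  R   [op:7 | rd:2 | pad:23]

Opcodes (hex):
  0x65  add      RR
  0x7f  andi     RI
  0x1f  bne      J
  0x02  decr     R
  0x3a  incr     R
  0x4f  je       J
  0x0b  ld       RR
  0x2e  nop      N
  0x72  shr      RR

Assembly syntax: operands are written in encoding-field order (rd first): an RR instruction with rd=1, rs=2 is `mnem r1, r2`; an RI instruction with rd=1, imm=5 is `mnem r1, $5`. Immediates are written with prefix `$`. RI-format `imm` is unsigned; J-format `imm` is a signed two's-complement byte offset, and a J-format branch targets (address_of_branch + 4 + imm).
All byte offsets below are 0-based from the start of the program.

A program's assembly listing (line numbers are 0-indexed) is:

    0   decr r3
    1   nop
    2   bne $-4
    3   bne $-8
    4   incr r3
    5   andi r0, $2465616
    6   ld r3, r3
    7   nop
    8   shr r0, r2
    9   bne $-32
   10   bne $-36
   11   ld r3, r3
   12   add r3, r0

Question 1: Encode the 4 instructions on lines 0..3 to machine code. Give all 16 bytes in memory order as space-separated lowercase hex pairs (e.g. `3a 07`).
05 80 00 00 5c 00 00 00 3f ff ff fc 3f ff ff f8

L0: decr op=0x2:7|rd=3:2|pad=0:23 ⇒ 0x05800000 ⇒ big 05 80 00 00
L1: nop op=0x2e:7|pad=0:25 ⇒ 0x5c000000 ⇒ big 5c 00 00 00
L2: bne op=0x1f:7|imm=-4:25 ⇒ 0x3ffffffc ⇒ big 3f ff ff fc
L3: bne op=0x1f:7|imm=-8:25 ⇒ 0x3ffffff8 ⇒ big 3f ff ff f8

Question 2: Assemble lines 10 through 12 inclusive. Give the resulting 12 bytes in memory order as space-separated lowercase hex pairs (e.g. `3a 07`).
3f ff ff dc 17 e0 00 00 cb 80 00 00

L10: bne op=0x1f:7|imm=-36:25 ⇒ 0x3fffffdc ⇒ big 3f ff ff dc
L11: ld op=0xb:7|rd=3:2|rs=3:2|pad=0:21 ⇒ 0x17e00000 ⇒ big 17 e0 00 00
L12: add op=0x65:7|rd=3:2|rs=0:2|pad=0:21 ⇒ 0xcb800000 ⇒ big cb 80 00 00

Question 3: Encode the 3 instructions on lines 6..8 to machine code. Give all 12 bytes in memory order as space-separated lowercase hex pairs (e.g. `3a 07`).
6. ld fields op=0xb:7|rd=3:2|rs=3:2|pad=0:21 → word 17e00000h → 17 e0 00 00
7. nop fields op=0x2e:7|pad=0:25 → word 5c000000h → 5c 00 00 00
8. shr fields op=0x72:7|rd=0:2|rs=2:2|pad=0:21 → word e4400000h → e4 40 00 00

17 e0 00 00 5c 00 00 00 e4 40 00 00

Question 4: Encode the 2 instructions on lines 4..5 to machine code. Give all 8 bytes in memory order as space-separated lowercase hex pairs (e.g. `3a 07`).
75 80 00 00 fe 25 9f 50

L4: incr op=0x3a:7|rd=3:2|pad=0:23 ⇒ 0x75800000 ⇒ big 75 80 00 00
L5: andi op=0x7f:7|rd=0:2|imm=2465616:23 ⇒ 0xfe259f50 ⇒ big fe 25 9f 50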